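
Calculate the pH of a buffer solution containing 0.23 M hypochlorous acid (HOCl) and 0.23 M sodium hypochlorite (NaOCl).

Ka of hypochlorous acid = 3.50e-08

pKa = -log(3.50e-08) = 7.46. pH = pKa + log([A⁻]/[HA]) = 7.46 + log(0.23/0.23)

pH = 7.46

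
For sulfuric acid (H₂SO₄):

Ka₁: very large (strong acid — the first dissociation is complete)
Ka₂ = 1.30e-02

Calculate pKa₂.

pKa₂ = -log(Ka₂) = -log(1.30e-02) = 1.89.

pK_{a2} = 1.89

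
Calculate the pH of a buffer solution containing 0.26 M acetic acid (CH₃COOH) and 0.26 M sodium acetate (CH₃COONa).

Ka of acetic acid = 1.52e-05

pKa = -log(1.52e-05) = 4.82. pH = pKa + log([A⁻]/[HA]) = 4.82 + log(0.26/0.26)

pH = 4.82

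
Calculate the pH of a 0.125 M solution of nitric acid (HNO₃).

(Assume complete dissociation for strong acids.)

[H⁺] = 0.125 M for strong acid. pH = -log[H⁺] = -log(0.125)

pH = 0.90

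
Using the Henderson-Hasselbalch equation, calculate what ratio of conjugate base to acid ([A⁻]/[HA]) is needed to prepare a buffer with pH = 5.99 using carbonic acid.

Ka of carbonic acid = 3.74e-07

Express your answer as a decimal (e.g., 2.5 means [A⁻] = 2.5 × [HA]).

pKa = -log(3.74e-07) = 6.4271. pH = pKa + log([A⁻]/[HA]), so log([A⁻]/[HA]) = pH − pKa = 5.99 − 6.4271 = -0.4371. [A⁻]/[HA] = 10^(-0.4371) = 0.365

[A⁻]/[HA] = 0.365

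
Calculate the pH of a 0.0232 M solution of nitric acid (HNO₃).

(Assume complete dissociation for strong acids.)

[H⁺] = 0.0232 M for strong acid. pH = -log[H⁺] = -log(0.0232)

pH = 1.63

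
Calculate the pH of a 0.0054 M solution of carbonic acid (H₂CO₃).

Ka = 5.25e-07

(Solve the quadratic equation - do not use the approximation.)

x² + Ka×x - Ka×C = 0. Using quadratic formula: [H⁺] = 5.2983e-05

pH = 4.28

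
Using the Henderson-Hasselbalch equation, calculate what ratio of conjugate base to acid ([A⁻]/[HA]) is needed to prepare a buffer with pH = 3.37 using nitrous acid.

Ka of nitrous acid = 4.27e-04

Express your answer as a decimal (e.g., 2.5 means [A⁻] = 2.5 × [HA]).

pKa = -log(4.27e-04) = 3.3696. pH = pKa + log([A⁻]/[HA]), so log([A⁻]/[HA]) = pH − pKa = 3.37 − 3.3696 = 0.0004. [A⁻]/[HA] = 10^(0.0004) = 1.00

[A⁻]/[HA] = 1.00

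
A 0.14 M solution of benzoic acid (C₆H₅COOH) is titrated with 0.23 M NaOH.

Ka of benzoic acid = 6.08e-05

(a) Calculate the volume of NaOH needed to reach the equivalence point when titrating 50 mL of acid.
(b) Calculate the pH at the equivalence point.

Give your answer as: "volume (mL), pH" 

moles acid = 0.14 × 50/1000 = 0.007 mol; V_base = moles/0.23 × 1000 = 30.4 mL. At equivalence only the conjugate base is present: [A⁻] = 0.007/0.080 = 8.7027e-02 M. Kb = Kw/Ka = 1.64e-10; [OH⁻] = √(Kb × [A⁻]) = 3.7833e-06; pOH = 5.42; pH = 14 - pOH = 8.58.

V = 30.4 mL, pH = 8.58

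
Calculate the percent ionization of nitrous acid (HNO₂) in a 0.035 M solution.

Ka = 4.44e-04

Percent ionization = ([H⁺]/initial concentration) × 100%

Using Ka equilibrium: x² + Ka×x - Ka×C = 0. Solving: [H⁺] = 3.7263e-03. Percent = (3.7263e-03/0.035) × 100

Percent ionization = 10.6%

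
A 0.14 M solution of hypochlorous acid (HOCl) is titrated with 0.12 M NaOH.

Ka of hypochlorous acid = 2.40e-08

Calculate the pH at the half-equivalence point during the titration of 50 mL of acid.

At half-equivalence [HA] = [A⁻], so Henderson-Hasselbalch gives pH = pKa = -log(2.40e-08) = 7.62.

pH = pKa = 7.62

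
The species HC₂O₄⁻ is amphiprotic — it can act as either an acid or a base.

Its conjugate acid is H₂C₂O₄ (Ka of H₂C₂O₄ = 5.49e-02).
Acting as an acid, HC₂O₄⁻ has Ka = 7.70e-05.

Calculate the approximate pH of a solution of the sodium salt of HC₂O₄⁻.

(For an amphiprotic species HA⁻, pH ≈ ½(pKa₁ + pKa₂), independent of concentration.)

pKa₁ = -log(5.49e-02) = 1.26; pKa₂ = -log(7.70e-05) = 4.11. For an amphiprotic species, pH ≈ ½(pKa₁ + pKa₂) = ½(1.26 + 4.11) = 2.69.

pH = 2.69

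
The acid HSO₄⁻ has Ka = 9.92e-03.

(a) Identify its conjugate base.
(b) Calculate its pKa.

(a) The conjugate base is formed by removing one H⁺ from HSO₄⁻, giving SO₄²⁻. (b) pKa = -log(Ka) = -log(9.92e-03) = 2.00.

Conjugate base: SO₄²⁻; pK_a = 2.00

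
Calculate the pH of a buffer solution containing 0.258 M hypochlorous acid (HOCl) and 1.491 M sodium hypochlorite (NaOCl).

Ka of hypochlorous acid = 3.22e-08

pKa = -log(3.22e-08) = 7.49. pH = pKa + log([A⁻]/[HA]) = 7.49 + log(1.491/0.258)

pH = 8.25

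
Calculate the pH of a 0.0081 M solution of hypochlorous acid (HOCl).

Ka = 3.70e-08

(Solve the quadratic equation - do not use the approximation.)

x² + Ka×x - Ka×C = 0. Using quadratic formula: [H⁺] = 1.7293e-05

pH = 4.76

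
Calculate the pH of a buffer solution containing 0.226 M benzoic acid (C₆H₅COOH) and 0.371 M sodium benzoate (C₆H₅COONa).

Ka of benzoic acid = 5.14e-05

pKa = -log(5.14e-05) = 4.29. pH = pKa + log([A⁻]/[HA]) = 4.29 + log(0.371/0.226)

pH = 4.50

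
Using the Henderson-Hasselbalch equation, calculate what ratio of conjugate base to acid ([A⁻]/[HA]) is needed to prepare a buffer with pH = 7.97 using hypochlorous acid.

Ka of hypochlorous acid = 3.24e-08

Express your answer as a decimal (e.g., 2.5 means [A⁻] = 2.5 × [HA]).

pKa = -log(3.24e-08) = 7.4895. pH = pKa + log([A⁻]/[HA]), so log([A⁻]/[HA]) = pH − pKa = 7.97 − 7.4895 = 0.4805. [A⁻]/[HA] = 10^(0.4805) = 3.02

[A⁻]/[HA] = 3.02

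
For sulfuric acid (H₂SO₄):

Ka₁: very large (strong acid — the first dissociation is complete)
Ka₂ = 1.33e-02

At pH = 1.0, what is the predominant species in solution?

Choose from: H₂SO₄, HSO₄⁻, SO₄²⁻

The first dissociation is complete, so H₂SO₄ itself is never the predominant species in water; pKa₂ = -log(1.33e-02) = 1.88. For a polyprotic acid the predominant species crosses at each pKa: below pKa_n the protonated form dominates, above it the deprotonated form does. At pH = 1.0, the predominant species is HSO₄⁻.

HSO₄⁻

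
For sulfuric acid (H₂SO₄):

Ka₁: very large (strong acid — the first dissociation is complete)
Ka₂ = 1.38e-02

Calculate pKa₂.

pKa₂ = -log(Ka₂) = -log(1.38e-02) = 1.86.

pK_{a2} = 1.86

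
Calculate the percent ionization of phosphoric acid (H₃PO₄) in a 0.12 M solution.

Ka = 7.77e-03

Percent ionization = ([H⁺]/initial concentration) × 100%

Using Ka equilibrium: x² + Ka×x - Ka×C = 0. Solving: [H⁺] = 2.6896e-02. Percent = (2.6896e-02/0.12) × 100

Percent ionization = 22.4%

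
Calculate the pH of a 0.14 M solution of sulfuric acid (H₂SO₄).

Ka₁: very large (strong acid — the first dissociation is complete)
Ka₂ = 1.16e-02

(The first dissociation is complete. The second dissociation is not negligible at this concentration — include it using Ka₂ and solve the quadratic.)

First dissociation is complete: [H⁺]₀ = [HSO₄⁻]₀ = C = 0.14 M. Second dissociation HSO₄⁻ ⇌ H⁺ + SO₄²⁻: let x = [SO₄²⁻]. Ka₂ = (C + x)·x / (C − x) = 1.16e-02 → x² + (C + Ka₂)·x − Ka₂·C = 0 → x² + 0.15160·x − 1.624e-03 = 0. x = (−0.15160 + √(0.15160² + 4 × 1.624e-03)) / 2 = 1.0047e-02 M. [H⁺] = C + x = 0.14 + 1.0047e-02 = 1.5005e-01 M. pH = -log(1.5005e-01) = 0.82.

pH = 0.82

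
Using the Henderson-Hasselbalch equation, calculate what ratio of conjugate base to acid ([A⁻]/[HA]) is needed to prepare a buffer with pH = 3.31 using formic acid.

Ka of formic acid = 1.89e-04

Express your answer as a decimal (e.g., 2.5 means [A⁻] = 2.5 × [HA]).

pKa = -log(1.89e-04) = 3.7235. pH = pKa + log([A⁻]/[HA]), so log([A⁻]/[HA]) = pH − pKa = 3.31 − 3.7235 = -0.4135. [A⁻]/[HA] = 10^(-0.4135) = 0.386

[A⁻]/[HA] = 0.386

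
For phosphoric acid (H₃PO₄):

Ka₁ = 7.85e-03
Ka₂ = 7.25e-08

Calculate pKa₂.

pKa₂ = -log(Ka₂) = -log(7.25e-08) = 7.14.

pK_{a2} = 7.14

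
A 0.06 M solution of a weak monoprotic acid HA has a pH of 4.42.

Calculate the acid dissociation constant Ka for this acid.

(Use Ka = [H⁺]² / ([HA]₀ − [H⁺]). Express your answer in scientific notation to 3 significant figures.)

[H⁺] = 10^(−pH) = 10^(−4.42) = 3.802e-05 M. For HA ⇌ H⁺ + A⁻, Ka = [H⁺][A⁻]/[HA] = [H⁺]² / ([HA]₀ − [H⁺]) = (3.802e-05)² / (0.06 − 3.802e-05) = 2.41e-08.

K_a = 2.41e-08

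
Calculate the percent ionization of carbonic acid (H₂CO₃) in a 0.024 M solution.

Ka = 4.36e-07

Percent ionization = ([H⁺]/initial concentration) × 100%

Using Ka equilibrium: x² + Ka×x - Ka×C = 0. Solving: [H⁺] = 1.0208e-04. Percent = (1.0208e-04/0.024) × 100

Percent ionization = 0.425%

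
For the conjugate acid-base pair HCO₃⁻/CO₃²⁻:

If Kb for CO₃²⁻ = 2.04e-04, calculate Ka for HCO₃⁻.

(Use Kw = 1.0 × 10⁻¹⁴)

For a conjugate pair Ka × Kb = Kw, so Ka = Kw/Kb = 1.0 × 10⁻¹⁴ / 2.04e-04 = 4.90e-11.

K_a = 4.90e-11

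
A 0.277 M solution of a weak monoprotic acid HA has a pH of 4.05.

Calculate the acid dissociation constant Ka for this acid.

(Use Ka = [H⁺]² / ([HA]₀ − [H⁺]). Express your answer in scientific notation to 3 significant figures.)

[H⁺] = 10^(−pH) = 10^(−4.05) = 8.913e-05 M. For HA ⇌ H⁺ + A⁻, Ka = [H⁺][A⁻]/[HA] = [H⁺]² / ([HA]₀ − [H⁺]) = (8.913e-05)² / (0.277 − 8.913e-05) = 2.87e-08.

K_a = 2.87e-08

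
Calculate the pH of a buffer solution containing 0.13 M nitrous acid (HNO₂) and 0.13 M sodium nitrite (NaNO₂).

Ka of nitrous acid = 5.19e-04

pKa = -log(5.19e-04) = 3.28. pH = pKa + log([A⁻]/[HA]) = 3.28 + log(0.13/0.13)

pH = 3.28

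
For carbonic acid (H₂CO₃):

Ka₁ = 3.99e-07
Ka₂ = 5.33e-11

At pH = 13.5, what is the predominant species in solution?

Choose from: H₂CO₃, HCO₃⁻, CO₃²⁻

pKa₁ = 6.40, pKa₂ = 10.27. For a polyprotic acid the predominant species crosses at each pKa: below pKa_n the protonated form dominates, above it the deprotonated form does. At pH = 13.5, the predominant species is CO₃²⁻.

CO₃²⁻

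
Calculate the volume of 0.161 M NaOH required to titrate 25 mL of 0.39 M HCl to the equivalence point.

At equivalence: moles acid = moles base. moles HCl = 0.39 × 25/1000 = 0.00975 mol. V_base = moles / 0.161 × 1000 = 60.6 mL.

V_{base} = 60.6 mL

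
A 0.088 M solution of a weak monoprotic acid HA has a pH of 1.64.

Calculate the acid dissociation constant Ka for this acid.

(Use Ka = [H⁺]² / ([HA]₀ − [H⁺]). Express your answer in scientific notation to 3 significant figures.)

[H⁺] = 10^(−pH) = 10^(−1.64) = 2.291e-02 M. For HA ⇌ H⁺ + A⁻, Ka = [H⁺][A⁻]/[HA] = [H⁺]² / ([HA]₀ − [H⁺]) = (2.291e-02)² / (0.088 − 2.291e-02) = 8.06e-03.

K_a = 8.06e-03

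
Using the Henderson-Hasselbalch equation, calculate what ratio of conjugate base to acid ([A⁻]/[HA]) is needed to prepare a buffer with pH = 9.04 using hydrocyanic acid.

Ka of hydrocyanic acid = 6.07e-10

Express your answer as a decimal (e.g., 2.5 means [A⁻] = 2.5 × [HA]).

pKa = -log(6.07e-10) = 9.2168. pH = pKa + log([A⁻]/[HA]), so log([A⁻]/[HA]) = pH − pKa = 9.04 − 9.2168 = -0.1768. [A⁻]/[HA] = 10^(-0.1768) = 0.666

[A⁻]/[HA] = 0.666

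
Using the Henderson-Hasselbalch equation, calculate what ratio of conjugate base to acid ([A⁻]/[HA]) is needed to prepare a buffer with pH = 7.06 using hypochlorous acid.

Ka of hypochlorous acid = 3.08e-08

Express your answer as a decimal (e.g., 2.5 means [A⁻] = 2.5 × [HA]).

pKa = -log(3.08e-08) = 7.5114. pH = pKa + log([A⁻]/[HA]), so log([A⁻]/[HA]) = pH − pKa = 7.06 − 7.5114 = -0.4514. [A⁻]/[HA] = 10^(-0.4514) = 0.354

[A⁻]/[HA] = 0.354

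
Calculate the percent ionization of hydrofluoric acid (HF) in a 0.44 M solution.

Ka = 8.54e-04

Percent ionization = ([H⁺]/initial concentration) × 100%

Using Ka equilibrium: x² + Ka×x - Ka×C = 0. Solving: [H⁺] = 1.8962e-02. Percent = (1.8962e-02/0.44) × 100

Percent ionization = 4.31%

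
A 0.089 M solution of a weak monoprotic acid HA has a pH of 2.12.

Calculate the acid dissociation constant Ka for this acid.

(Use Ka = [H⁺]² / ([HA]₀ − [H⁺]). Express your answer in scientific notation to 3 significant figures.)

[H⁺] = 10^(−pH) = 10^(−2.12) = 7.586e-03 M. For HA ⇌ H⁺ + A⁻, Ka = [H⁺][A⁻]/[HA] = [H⁺]² / ([HA]₀ − [H⁺]) = (7.586e-03)² / (0.089 − 7.586e-03) = 7.07e-04.

K_a = 7.07e-04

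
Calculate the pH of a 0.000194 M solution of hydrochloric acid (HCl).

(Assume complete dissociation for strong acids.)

[H⁺] = 0.000194 M for strong acid. pH = -log[H⁺] = -log(0.000194)

pH = 3.71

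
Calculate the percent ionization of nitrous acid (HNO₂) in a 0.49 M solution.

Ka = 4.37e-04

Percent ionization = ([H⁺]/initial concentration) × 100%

Using Ka equilibrium: x² + Ka×x - Ka×C = 0. Solving: [H⁺] = 1.4416e-02. Percent = (1.4416e-02/0.49) × 100

Percent ionization = 2.94%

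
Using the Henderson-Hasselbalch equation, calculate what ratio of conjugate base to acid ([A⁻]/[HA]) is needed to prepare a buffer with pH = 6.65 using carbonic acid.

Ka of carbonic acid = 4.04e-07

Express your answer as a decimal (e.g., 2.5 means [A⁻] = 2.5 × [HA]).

pKa = -log(4.04e-07) = 6.3936. pH = pKa + log([A⁻]/[HA]), so log([A⁻]/[HA]) = pH − pKa = 6.65 − 6.3936 = 0.2564. [A⁻]/[HA] = 10^(0.2564) = 1.80

[A⁻]/[HA] = 1.80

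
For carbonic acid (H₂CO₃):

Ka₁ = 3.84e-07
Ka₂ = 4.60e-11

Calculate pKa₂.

pKa₂ = -log(Ka₂) = -log(4.60e-11) = 10.34.

pK_{a2} = 10.34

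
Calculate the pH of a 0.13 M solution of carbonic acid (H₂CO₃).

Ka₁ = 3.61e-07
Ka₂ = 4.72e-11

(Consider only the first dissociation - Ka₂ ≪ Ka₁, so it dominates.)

First dissociation dominates. From Ka₁ = [H⁺][HA⁻]/[H₂A], x² + Ka₁·x − Ka₁·C = 0 with C = 0.13 M and Ka₁ = 3.61e-07. Solving: [H⁺] = (−Ka₁ + √(Ka₁² + 4·Ka₁·C)) / 2 = 2.1645e-04 M. pH = -log(2.1645e-04) = 3.66.

pH = 3.66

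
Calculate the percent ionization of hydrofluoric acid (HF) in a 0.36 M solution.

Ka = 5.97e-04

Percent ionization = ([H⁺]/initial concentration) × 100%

Using Ka equilibrium: x² + Ka×x - Ka×C = 0. Solving: [H⁺] = 1.4365e-02. Percent = (1.4365e-02/0.36) × 100

Percent ionization = 3.99%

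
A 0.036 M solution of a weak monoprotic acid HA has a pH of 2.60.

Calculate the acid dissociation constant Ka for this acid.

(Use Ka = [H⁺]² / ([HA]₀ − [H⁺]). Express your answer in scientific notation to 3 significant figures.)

[H⁺] = 10^(−pH) = 10^(−2.60) = 2.512e-03 M. For HA ⇌ H⁺ + A⁻, Ka = [H⁺][A⁻]/[HA] = [H⁺]² / ([HA]₀ − [H⁺]) = (2.512e-03)² / (0.036 − 2.512e-03) = 1.88e-04.

K_a = 1.88e-04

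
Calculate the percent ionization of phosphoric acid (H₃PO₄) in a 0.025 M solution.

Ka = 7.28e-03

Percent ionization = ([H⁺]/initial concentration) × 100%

Using Ka equilibrium: x² + Ka×x - Ka×C = 0. Solving: [H⁺] = 1.0333e-02. Percent = (1.0333e-02/0.025) × 100

Percent ionization = 41.3%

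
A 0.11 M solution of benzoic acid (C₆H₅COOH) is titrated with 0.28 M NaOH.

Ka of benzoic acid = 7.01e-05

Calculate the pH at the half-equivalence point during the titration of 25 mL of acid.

At half-equivalence [HA] = [A⁻], so Henderson-Hasselbalch gives pH = pKa = -log(7.01e-05) = 4.15.

pH = pKa = 4.15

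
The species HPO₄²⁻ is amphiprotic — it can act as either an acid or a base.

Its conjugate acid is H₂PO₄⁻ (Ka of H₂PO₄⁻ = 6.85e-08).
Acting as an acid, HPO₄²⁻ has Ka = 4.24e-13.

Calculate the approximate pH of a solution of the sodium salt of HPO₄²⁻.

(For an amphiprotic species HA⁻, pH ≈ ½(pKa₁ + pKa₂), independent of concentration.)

pKa₁ = -log(6.85e-08) = 7.16; pKa₂ = -log(4.24e-13) = 12.37. For an amphiprotic species, pH ≈ ½(pKa₁ + pKa₂) = ½(7.16 + 12.37) = 9.77.

pH = 9.77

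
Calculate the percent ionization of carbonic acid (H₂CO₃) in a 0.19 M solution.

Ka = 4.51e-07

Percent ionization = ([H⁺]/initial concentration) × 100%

Using Ka equilibrium: x² + Ka×x - Ka×C = 0. Solving: [H⁺] = 2.9250e-04. Percent = (2.9250e-04/0.19) × 100

Percent ionization = 0.154%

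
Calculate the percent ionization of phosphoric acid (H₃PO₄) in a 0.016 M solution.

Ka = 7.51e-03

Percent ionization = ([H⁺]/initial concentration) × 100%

Using Ka equilibrium: x² + Ka×x - Ka×C = 0. Solving: [H⁺] = 7.8321e-03. Percent = (7.8321e-03/0.016) × 100

Percent ionization = 49%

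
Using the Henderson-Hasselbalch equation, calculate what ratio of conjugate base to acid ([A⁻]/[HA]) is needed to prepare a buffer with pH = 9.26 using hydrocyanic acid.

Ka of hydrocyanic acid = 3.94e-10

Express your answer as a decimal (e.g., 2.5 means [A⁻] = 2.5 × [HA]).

pKa = -log(3.94e-10) = 9.4045. pH = pKa + log([A⁻]/[HA]), so log([A⁻]/[HA]) = pH − pKa = 9.26 − 9.4045 = -0.1445. [A⁻]/[HA] = 10^(-0.1445) = 0.717

[A⁻]/[HA] = 0.717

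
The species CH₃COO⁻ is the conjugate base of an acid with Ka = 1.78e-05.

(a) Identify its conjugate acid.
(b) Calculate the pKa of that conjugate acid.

(a) The conjugate acid is formed by adding one H⁺ to CH₃COO⁻, giving CH₃COOH. (b) pKa = -log(Ka) = -log(1.78e-05) = 4.75.

Conjugate acid: CH₃COOH; pK_a = 4.75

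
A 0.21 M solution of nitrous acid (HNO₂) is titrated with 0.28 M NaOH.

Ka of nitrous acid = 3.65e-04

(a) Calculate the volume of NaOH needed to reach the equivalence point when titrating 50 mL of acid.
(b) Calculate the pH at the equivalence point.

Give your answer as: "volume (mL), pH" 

moles acid = 0.21 × 50/1000 = 0.0105 mol; V_base = moles/0.28 × 1000 = 37.5 mL. At equivalence only the conjugate base is present: [A⁻] = 0.0105/0.087 = 1.2000e-01 M. Kb = Kw/Ka = 2.74e-11; [OH⁻] = √(Kb × [A⁻]) = 1.8132e-06; pOH = 5.74; pH = 14 - pOH = 8.26.

V = 37.5 mL, pH = 8.26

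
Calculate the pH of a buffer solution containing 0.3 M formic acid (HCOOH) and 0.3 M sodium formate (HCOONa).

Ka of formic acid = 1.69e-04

pKa = -log(1.69e-04) = 3.77. pH = pKa + log([A⁻]/[HA]) = 3.77 + log(0.3/0.3)

pH = 3.77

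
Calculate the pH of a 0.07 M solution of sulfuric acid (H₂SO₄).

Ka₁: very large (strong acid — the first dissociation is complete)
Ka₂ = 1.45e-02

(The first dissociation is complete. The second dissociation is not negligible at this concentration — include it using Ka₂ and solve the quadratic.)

First dissociation is complete: [H⁺]₀ = [HSO₄⁻]₀ = C = 0.07 M. Second dissociation HSO₄⁻ ⇌ H⁺ + SO₄²⁻: let x = [SO₄²⁻]. Ka₂ = (C + x)·x / (C − x) = 1.45e-02 → x² + (C + Ka₂)·x − Ka₂·C = 0 → x² + 0.08450·x − 1.015e-03 = 0. x = (−0.08450 + √(0.08450² + 4 × 1.015e-03)) / 2 = 1.0666e-02 M. [H⁺] = C + x = 0.07 + 1.0666e-02 = 8.0666e-02 M. pH = -log(8.0666e-02) = 1.09.

pH = 1.09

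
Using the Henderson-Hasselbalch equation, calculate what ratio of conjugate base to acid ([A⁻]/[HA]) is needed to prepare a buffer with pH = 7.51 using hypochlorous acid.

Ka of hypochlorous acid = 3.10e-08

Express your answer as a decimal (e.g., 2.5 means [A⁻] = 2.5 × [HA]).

pKa = -log(3.10e-08) = 7.5086. pH = pKa + log([A⁻]/[HA]), so log([A⁻]/[HA]) = pH − pKa = 7.51 − 7.5086 = 0.0014. [A⁻]/[HA] = 10^(0.0014) = 1.00

[A⁻]/[HA] = 1.00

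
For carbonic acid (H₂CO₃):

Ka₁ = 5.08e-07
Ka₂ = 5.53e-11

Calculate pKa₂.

pKa₂ = -log(Ka₂) = -log(5.53e-11) = 10.26.

pK_{a2} = 10.26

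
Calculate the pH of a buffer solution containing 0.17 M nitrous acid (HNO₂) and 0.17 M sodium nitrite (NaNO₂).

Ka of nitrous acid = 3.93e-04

pKa = -log(3.93e-04) = 3.41. pH = pKa + log([A⁻]/[HA]) = 3.41 + log(0.17/0.17)

pH = 3.41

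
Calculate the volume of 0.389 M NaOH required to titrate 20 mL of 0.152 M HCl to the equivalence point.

At equivalence: moles acid = moles base. moles HCl = 0.152 × 20/1000 = 0.00304 mol. V_base = moles / 0.389 × 1000 = 7.8 mL.

V_{base} = 7.8 mL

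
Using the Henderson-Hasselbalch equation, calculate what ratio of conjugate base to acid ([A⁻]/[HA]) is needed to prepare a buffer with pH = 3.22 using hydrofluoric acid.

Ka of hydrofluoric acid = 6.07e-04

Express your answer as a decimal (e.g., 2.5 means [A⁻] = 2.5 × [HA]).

pKa = -log(6.07e-04) = 3.2168. pH = pKa + log([A⁻]/[HA]), so log([A⁻]/[HA]) = pH − pKa = 3.22 − 3.2168 = 0.0032. [A⁻]/[HA] = 10^(0.0032) = 1.01

[A⁻]/[HA] = 1.01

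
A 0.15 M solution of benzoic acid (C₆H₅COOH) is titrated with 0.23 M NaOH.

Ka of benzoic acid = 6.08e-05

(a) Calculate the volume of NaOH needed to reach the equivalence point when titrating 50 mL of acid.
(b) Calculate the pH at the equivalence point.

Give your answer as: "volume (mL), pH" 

moles acid = 0.15 × 50/1000 = 0.0075 mol; V_base = moles/0.23 × 1000 = 32.6 mL. At equivalence only the conjugate base is present: [A⁻] = 0.0075/0.083 = 9.0789e-02 M. Kb = Kw/Ka = 1.64e-10; [OH⁻] = √(Kb × [A⁻]) = 3.8643e-06; pOH = 5.41; pH = 14 - pOH = 8.59.

V = 32.6 mL, pH = 8.59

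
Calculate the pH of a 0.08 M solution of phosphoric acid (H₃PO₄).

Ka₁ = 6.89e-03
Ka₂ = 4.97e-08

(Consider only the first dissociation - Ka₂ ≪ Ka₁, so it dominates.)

First dissociation dominates. From Ka₁ = [H⁺][HA⁻]/[H₂A], x² + Ka₁·x − Ka₁·C = 0 with C = 0.08 M and Ka₁ = 6.89e-03. Solving: [H⁺] = (−Ka₁ + √(Ka₁² + 4·Ka₁·C)) / 2 = 2.0284e-02 M. pH = -log(2.0284e-02) = 1.69.

pH = 1.69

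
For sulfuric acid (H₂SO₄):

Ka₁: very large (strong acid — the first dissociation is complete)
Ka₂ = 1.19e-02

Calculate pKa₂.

pKa₂ = -log(Ka₂) = -log(1.19e-02) = 1.92.

pK_{a2} = 1.92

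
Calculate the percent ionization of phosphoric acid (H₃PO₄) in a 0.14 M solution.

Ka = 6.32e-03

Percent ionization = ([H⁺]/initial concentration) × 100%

Using Ka equilibrium: x² + Ka×x - Ka×C = 0. Solving: [H⁺] = 2.6753e-02. Percent = (2.6753e-02/0.14) × 100

Percent ionization = 19.1%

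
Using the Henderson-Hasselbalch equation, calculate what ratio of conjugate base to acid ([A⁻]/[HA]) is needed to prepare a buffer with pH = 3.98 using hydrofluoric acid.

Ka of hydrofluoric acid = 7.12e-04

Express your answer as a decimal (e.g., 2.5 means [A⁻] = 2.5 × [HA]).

pKa = -log(7.12e-04) = 3.1475. pH = pKa + log([A⁻]/[HA]), so log([A⁻]/[HA]) = pH − pKa = 3.98 − 3.1475 = 0.8325. [A⁻]/[HA] = 10^(0.8325) = 6.80

[A⁻]/[HA] = 6.80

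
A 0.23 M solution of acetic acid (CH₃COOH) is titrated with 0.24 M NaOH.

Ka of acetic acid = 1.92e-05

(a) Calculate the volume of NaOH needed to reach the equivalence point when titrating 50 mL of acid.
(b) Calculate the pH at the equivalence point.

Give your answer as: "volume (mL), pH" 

moles acid = 0.23 × 50/1000 = 0.0115 mol; V_base = moles/0.24 × 1000 = 47.9 mL. At equivalence only the conjugate base is present: [A⁻] = 0.0115/0.098 = 1.1745e-01 M. Kb = Kw/Ka = 5.21e-10; [OH⁻] = √(Kb × [A⁻]) = 7.8211e-06; pOH = 5.11; pH = 14 - pOH = 8.89.

V = 47.9 mL, pH = 8.89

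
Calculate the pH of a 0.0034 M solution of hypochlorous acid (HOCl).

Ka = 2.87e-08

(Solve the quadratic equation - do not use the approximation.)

x² + Ka×x - Ka×C = 0. Using quadratic formula: [H⁺] = 9.8639e-06

pH = 5.01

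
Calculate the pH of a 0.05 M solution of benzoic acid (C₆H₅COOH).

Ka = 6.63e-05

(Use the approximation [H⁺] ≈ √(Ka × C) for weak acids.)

[H⁺] = √(Ka × C) = √(6.63e-05 × 0.05) = 1.8207e-03. pH = -log(1.8207e-03)

pH = 2.74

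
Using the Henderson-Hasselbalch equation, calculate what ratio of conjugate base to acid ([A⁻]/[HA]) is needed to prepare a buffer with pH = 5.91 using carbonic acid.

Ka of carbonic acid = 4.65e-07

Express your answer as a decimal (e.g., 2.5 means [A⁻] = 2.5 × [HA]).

pKa = -log(4.65e-07) = 6.3325. pH = pKa + log([A⁻]/[HA]), so log([A⁻]/[HA]) = pH − pKa = 5.91 − 6.3325 = -0.4225. [A⁻]/[HA] = 10^(-0.4225) = 0.378

[A⁻]/[HA] = 0.378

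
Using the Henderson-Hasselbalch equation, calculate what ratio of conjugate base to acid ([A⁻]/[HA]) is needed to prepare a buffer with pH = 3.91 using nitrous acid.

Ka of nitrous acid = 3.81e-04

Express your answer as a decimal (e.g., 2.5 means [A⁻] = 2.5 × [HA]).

pKa = -log(3.81e-04) = 3.4191. pH = pKa + log([A⁻]/[HA]), so log([A⁻]/[HA]) = pH − pKa = 3.91 − 3.4191 = 0.4909. [A⁻]/[HA] = 10^(0.4909) = 3.10

[A⁻]/[HA] = 3.10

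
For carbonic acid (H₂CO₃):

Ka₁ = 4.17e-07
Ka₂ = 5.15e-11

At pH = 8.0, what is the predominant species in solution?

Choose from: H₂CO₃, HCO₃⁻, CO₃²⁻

pKa₁ = 6.38, pKa₂ = 10.29. For a polyprotic acid the predominant species crosses at each pKa: below pKa_n the protonated form dominates, above it the deprotonated form does. At pH = 8.0, the predominant species is HCO₃⁻.

HCO₃⁻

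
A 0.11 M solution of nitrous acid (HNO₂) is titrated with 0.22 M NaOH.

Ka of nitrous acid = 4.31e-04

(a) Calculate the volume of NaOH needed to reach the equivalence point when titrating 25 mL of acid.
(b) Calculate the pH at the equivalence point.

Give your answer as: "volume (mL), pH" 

moles acid = 0.11 × 25/1000 = 0.00275 mol; V_base = moles/0.22 × 1000 = 12.5 mL. At equivalence only the conjugate base is present: [A⁻] = 0.00275/0.037 = 7.3333e-02 M. Kb = Kw/Ka = 2.32e-11; [OH⁻] = √(Kb × [A⁻]) = 1.3044e-06; pOH = 5.88; pH = 14 - pOH = 8.12.

V = 12.5 mL, pH = 8.12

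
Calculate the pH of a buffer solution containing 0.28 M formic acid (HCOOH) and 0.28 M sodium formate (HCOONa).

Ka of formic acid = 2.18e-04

pKa = -log(2.18e-04) = 3.66. pH = pKa + log([A⁻]/[HA]) = 3.66 + log(0.28/0.28)

pH = 3.66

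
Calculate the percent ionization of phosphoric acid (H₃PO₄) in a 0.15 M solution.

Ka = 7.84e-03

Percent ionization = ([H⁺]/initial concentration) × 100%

Using Ka equilibrium: x² + Ka×x - Ka×C = 0. Solving: [H⁺] = 3.0596e-02. Percent = (3.0596e-02/0.15) × 100

Percent ionization = 20.4%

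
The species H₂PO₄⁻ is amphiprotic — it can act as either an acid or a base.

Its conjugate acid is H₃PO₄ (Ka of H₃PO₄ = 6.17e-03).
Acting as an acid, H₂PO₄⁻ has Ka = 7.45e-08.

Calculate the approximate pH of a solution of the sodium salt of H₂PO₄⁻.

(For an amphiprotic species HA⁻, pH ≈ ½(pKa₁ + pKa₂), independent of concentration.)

pKa₁ = -log(6.17e-03) = 2.21; pKa₂ = -log(7.45e-08) = 7.13. For an amphiprotic species, pH ≈ ½(pKa₁ + pKa₂) = ½(2.21 + 7.13) = 4.67.

pH = 4.67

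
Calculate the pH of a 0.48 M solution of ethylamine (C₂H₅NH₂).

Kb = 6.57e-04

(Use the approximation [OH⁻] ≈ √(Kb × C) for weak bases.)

[OH⁻] = √(Kb × C) = √(6.57e-04 × 0.48) = 1.7758e-02. pOH = 1.75, pH = 14 - pOH

pH = 12.25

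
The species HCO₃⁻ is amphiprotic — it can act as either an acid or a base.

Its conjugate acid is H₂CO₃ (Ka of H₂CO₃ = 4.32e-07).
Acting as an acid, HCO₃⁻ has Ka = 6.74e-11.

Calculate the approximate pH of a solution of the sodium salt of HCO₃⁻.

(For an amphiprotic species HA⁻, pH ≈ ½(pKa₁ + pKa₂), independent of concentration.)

pKa₁ = -log(4.32e-07) = 6.36; pKa₂ = -log(6.74e-11) = 10.17. For an amphiprotic species, pH ≈ ½(pKa₁ + pKa₂) = ½(6.36 + 10.17) = 8.27.

pH = 8.27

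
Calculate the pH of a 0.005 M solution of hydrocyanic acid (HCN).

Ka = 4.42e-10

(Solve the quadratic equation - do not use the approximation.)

x² + Ka×x - Ka×C = 0. Using quadratic formula: [H⁺] = 1.4864e-06

pH = 5.83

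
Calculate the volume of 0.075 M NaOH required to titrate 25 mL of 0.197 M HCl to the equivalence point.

At equivalence: moles acid = moles base. moles HCl = 0.197 × 25/1000 = 0.004925 mol. V_base = moles / 0.075 × 1000 = 65.7 mL.

V_{base} = 65.7 mL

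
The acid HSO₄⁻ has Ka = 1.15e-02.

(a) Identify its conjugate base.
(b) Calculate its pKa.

(a) The conjugate base is formed by removing one H⁺ from HSO₄⁻, giving SO₄²⁻. (b) pKa = -log(Ka) = -log(1.15e-02) = 1.94.

Conjugate base: SO₄²⁻; pK_a = 1.94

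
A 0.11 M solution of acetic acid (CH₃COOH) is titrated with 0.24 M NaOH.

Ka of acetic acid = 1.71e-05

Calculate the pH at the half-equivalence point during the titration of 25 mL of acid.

At half-equivalence [HA] = [A⁻], so Henderson-Hasselbalch gives pH = pKa = -log(1.71e-05) = 4.77.

pH = pKa = 4.77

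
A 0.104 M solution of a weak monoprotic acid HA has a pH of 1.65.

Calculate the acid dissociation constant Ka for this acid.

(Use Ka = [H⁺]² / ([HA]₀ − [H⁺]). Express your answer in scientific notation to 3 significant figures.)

[H⁺] = 10^(−pH) = 10^(−1.65) = 2.239e-02 M. For HA ⇌ H⁺ + A⁻, Ka = [H⁺][A⁻]/[HA] = [H⁺]² / ([HA]₀ − [H⁺]) = (2.239e-02)² / (0.104 − 2.239e-02) = 6.14e-03.

K_a = 6.14e-03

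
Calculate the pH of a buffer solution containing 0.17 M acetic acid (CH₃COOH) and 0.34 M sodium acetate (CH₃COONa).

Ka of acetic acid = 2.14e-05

pKa = -log(2.14e-05) = 4.67. pH = pKa + log([A⁻]/[HA]) = 4.67 + log(0.34/0.17)

pH = 4.97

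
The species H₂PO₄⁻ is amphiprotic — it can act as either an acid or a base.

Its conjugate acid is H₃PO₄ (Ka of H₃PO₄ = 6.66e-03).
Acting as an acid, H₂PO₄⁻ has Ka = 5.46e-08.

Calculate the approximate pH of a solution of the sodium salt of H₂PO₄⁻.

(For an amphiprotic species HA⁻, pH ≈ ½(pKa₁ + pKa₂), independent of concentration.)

pKa₁ = -log(6.66e-03) = 2.18; pKa₂ = -log(5.46e-08) = 7.26. For an amphiprotic species, pH ≈ ½(pKa₁ + pKa₂) = ½(2.18 + 7.26) = 4.72.

pH = 4.72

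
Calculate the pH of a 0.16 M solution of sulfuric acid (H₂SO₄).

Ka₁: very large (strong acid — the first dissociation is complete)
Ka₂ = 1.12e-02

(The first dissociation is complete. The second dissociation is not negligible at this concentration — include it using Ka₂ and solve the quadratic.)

First dissociation is complete: [H⁺]₀ = [HSO₄⁻]₀ = C = 0.16 M. Second dissociation HSO₄⁻ ⇌ H⁺ + SO₄²⁻: let x = [SO₄²⁻]. Ka₂ = (C + x)·x / (C − x) = 1.12e-02 → x² + (C + Ka₂)·x − Ka₂·C = 0 → x² + 0.17120·x − 1.792e-03 = 0. x = (−0.17120 + √(0.17120² + 4 × 1.792e-03)) / 2 = 9.8953e-03 M. [H⁺] = C + x = 0.16 + 9.8953e-03 = 1.6990e-01 M. pH = -log(1.6990e-01) = 0.77.

pH = 0.77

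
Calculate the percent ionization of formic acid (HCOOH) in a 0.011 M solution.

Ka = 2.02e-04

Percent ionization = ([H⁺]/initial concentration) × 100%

Using Ka equilibrium: x² + Ka×x - Ka×C = 0. Solving: [H⁺] = 1.3931e-03. Percent = (1.3931e-03/0.011) × 100

Percent ionization = 12.7%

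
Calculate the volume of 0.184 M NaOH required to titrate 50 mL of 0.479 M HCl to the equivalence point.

At equivalence: moles acid = moles base. moles HCl = 0.479 × 50/1000 = 0.02395 mol. V_base = moles / 0.184 × 1000 = 130.2 mL.

V_{base} = 130.2 mL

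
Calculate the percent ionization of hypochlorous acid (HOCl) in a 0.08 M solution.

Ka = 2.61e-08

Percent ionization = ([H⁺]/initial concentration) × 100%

Using Ka equilibrium: x² + Ka×x - Ka×C = 0. Solving: [H⁺] = 4.5682e-05. Percent = (4.5682e-05/0.08) × 100

Percent ionization = 0.0571%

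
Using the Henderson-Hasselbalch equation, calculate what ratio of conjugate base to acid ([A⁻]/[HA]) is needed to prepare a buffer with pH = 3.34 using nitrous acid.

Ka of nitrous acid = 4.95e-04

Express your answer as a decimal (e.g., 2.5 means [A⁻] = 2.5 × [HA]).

pKa = -log(4.95e-04) = 3.3054. pH = pKa + log([A⁻]/[HA]), so log([A⁻]/[HA]) = pH − pKa = 3.34 − 3.3054 = 0.0346. [A⁻]/[HA] = 10^(0.0346) = 1.08

[A⁻]/[HA] = 1.08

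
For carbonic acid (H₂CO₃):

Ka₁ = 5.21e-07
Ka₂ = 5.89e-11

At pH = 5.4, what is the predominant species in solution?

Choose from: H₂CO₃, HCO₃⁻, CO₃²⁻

pKa₁ = 6.28, pKa₂ = 10.23. For a polyprotic acid the predominant species crosses at each pKa: below pKa_n the protonated form dominates, above it the deprotonated form does. At pH = 5.4, the predominant species is H₂CO₃.

H₂CO₃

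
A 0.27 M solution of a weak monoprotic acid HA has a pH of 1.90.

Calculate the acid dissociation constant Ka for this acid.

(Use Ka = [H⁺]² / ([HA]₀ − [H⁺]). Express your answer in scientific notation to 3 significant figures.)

[H⁺] = 10^(−pH) = 10^(−1.90) = 1.259e-02 M. For HA ⇌ H⁺ + A⁻, Ka = [H⁺][A⁻]/[HA] = [H⁺]² / ([HA]₀ − [H⁺]) = (1.259e-02)² / (0.27 − 1.259e-02) = 6.16e-04.

K_a = 6.16e-04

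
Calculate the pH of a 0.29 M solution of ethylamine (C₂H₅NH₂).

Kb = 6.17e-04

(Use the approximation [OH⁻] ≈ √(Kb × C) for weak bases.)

[OH⁻] = √(Kb × C) = √(6.17e-04 × 0.29) = 1.3376e-02. pOH = 1.87, pH = 14 - pOH

pH = 12.13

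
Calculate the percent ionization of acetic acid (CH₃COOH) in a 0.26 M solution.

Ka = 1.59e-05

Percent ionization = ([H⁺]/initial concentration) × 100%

Using Ka equilibrium: x² + Ka×x - Ka×C = 0. Solving: [H⁺] = 2.0253e-03. Percent = (2.0253e-03/0.26) × 100

Percent ionization = 0.779%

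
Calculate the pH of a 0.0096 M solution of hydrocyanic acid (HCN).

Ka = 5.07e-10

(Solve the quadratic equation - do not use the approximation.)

x² + Ka×x - Ka×C = 0. Using quadratic formula: [H⁺] = 2.2059e-06

pH = 5.66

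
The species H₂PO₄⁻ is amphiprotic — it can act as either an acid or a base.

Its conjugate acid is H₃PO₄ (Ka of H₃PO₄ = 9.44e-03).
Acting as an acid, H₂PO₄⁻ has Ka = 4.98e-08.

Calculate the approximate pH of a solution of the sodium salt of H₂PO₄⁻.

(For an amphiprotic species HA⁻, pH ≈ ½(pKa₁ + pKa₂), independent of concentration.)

pKa₁ = -log(9.44e-03) = 2.03; pKa₂ = -log(4.98e-08) = 7.30. For an amphiprotic species, pH ≈ ½(pKa₁ + pKa₂) = ½(2.03 + 7.30) = 4.66.

pH = 4.66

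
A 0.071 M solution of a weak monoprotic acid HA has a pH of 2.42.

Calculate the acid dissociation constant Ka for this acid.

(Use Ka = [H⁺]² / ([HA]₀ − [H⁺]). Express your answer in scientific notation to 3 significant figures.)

[H⁺] = 10^(−pH) = 10^(−2.42) = 3.802e-03 M. For HA ⇌ H⁺ + A⁻, Ka = [H⁺][A⁻]/[HA] = [H⁺]² / ([HA]₀ − [H⁺]) = (3.802e-03)² / (0.071 − 3.802e-03) = 2.15e-04.

K_a = 2.15e-04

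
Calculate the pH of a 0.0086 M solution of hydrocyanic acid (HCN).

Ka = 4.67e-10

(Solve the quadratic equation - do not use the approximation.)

x² + Ka×x - Ka×C = 0. Using quadratic formula: [H⁺] = 2.0038e-06

pH = 5.70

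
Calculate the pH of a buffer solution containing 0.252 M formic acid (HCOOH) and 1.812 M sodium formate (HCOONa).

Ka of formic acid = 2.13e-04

pKa = -log(2.13e-04) = 3.67. pH = pKa + log([A⁻]/[HA]) = 3.67 + log(1.812/0.252)

pH = 4.53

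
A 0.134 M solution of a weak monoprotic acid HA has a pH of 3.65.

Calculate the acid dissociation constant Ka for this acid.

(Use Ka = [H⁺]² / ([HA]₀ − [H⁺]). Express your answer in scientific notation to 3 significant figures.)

[H⁺] = 10^(−pH) = 10^(−3.65) = 2.239e-04 M. For HA ⇌ H⁺ + A⁻, Ka = [H⁺][A⁻]/[HA] = [H⁺]² / ([HA]₀ − [H⁺]) = (2.239e-04)² / (0.134 − 2.239e-04) = 3.75e-07.

K_a = 3.75e-07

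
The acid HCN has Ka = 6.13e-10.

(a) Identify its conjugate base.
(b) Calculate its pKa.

(a) The conjugate base is formed by removing one H⁺ from HCN, giving CN⁻. (b) pKa = -log(Ka) = -log(6.13e-10) = 9.21.

Conjugate base: CN⁻; pK_a = 9.21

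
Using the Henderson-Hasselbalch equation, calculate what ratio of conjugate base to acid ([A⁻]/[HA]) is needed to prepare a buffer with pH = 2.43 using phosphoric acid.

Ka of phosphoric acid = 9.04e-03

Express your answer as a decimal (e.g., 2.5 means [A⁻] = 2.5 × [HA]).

pKa = -log(9.04e-03) = 2.0438. pH = pKa + log([A⁻]/[HA]), so log([A⁻]/[HA]) = pH − pKa = 2.43 − 2.0438 = 0.3862. [A⁻]/[HA] = 10^(0.3862) = 2.43

[A⁻]/[HA] = 2.43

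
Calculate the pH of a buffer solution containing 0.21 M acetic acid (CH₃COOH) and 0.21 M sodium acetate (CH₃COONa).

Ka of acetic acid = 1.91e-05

pKa = -log(1.91e-05) = 4.72. pH = pKa + log([A⁻]/[HA]) = 4.72 + log(0.21/0.21)

pH = 4.72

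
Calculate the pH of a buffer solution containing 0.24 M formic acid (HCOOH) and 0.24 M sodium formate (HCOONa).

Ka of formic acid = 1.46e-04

pKa = -log(1.46e-04) = 3.84. pH = pKa + log([A⁻]/[HA]) = 3.84 + log(0.24/0.24)

pH = 3.84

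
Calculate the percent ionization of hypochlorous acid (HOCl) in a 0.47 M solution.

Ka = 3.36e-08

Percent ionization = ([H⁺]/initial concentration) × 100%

Using Ka equilibrium: x² + Ka×x - Ka×C = 0. Solving: [H⁺] = 1.2565e-04. Percent = (1.2565e-04/0.47) × 100

Percent ionization = 0.0267%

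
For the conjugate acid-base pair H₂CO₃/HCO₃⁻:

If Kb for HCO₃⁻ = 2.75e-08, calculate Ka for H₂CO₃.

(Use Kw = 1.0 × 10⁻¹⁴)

For a conjugate pair Ka × Kb = Kw, so Ka = Kw/Kb = 1.0 × 10⁻¹⁴ / 2.75e-08 = 3.64e-07.

K_a = 3.64e-07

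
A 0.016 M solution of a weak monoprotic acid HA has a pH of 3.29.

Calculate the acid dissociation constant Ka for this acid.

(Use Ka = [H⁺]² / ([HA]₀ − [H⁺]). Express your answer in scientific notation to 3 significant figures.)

[H⁺] = 10^(−pH) = 10^(−3.29) = 5.129e-04 M. For HA ⇌ H⁺ + A⁻, Ka = [H⁺][A⁻]/[HA] = [H⁺]² / ([HA]₀ − [H⁺]) = (5.129e-04)² / (0.016 − 5.129e-04) = 1.70e-05.

K_a = 1.70e-05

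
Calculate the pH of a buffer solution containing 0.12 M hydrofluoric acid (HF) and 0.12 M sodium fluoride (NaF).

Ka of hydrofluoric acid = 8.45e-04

pKa = -log(8.45e-04) = 3.07. pH = pKa + log([A⁻]/[HA]) = 3.07 + log(0.12/0.12)

pH = 3.07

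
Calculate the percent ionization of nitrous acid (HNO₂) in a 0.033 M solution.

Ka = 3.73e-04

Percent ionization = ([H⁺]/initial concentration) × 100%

Using Ka equilibrium: x² + Ka×x - Ka×C = 0. Solving: [H⁺] = 3.3269e-03. Percent = (3.3269e-03/0.033) × 100

Percent ionization = 10.1%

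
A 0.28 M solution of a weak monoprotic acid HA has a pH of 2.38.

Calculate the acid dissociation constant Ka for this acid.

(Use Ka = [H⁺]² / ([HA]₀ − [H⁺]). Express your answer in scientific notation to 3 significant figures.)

[H⁺] = 10^(−pH) = 10^(−2.38) = 4.169e-03 M. For HA ⇌ H⁺ + A⁻, Ka = [H⁺][A⁻]/[HA] = [H⁺]² / ([HA]₀ − [H⁺]) = (4.169e-03)² / (0.28 − 4.169e-03) = 6.30e-05.

K_a = 6.30e-05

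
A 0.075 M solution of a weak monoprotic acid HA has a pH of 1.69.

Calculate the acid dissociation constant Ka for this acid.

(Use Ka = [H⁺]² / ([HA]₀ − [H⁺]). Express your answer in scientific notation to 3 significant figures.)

[H⁺] = 10^(−pH) = 10^(−1.69) = 2.042e-02 M. For HA ⇌ H⁺ + A⁻, Ka = [H⁺][A⁻]/[HA] = [H⁺]² / ([HA]₀ − [H⁺]) = (2.042e-02)² / (0.075 − 2.042e-02) = 7.64e-03.

K_a = 7.64e-03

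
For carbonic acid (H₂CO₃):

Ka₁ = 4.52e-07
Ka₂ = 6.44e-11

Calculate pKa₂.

pKa₂ = -log(Ka₂) = -log(6.44e-11) = 10.19.

pK_{a2} = 10.19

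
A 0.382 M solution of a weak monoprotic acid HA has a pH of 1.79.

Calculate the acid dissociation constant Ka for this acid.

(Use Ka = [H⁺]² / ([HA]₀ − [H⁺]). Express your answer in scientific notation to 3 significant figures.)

[H⁺] = 10^(−pH) = 10^(−1.79) = 1.622e-02 M. For HA ⇌ H⁺ + A⁻, Ka = [H⁺][A⁻]/[HA] = [H⁺]² / ([HA]₀ − [H⁺]) = (1.622e-02)² / (0.382 − 1.622e-02) = 7.19e-04.

K_a = 7.19e-04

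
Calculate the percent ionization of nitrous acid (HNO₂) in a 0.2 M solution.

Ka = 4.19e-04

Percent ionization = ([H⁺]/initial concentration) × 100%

Using Ka equilibrium: x² + Ka×x - Ka×C = 0. Solving: [H⁺] = 8.9471e-03. Percent = (8.9471e-03/0.2) × 100

Percent ionization = 4.47%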